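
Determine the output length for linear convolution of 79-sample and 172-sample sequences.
Linear/full convolution length: m + n - 1 = 79 + 172 - 1 = 250

250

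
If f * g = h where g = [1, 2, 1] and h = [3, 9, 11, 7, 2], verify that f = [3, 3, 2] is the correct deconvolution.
Forward-compute [3, 3, 2] * [1, 2, 1]: h[0] = 3×1 = 3; h[1] = 3×2 + 3×1 = 9; h[2] = 3×1 + 3×2 + 2×1 = 11; h[3] = 3×1 + 2×2 = 7; h[4] = 2×1 = 2 → [3, 9, 11, 7, 2]. Matches given h = [3, 9, 11, 7, 2], so verified.

Verified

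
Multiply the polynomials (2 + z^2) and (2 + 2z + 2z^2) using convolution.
Ascending coefficients: a = [2, 0, 1], b = [2, 2, 2]. c[0] = 2×2 = 4; c[1] = 2×2 + 0×2 = 4; c[2] = 2×2 + 0×2 + 1×2 = 6; c[3] = 0×2 + 1×2 = 2; c[4] = 1×2 = 2. Result coefficients: [4, 4, 6, 2, 2] → 4 + 4z + 6z^2 + 2z^3 + 2z^4

4 + 4z + 6z^2 + 2z^3 + 2z^4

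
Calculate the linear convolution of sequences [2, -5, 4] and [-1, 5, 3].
y[0] = 2×-1 = -2; y[1] = 2×5 + -5×-1 = 15; y[2] = 2×3 + -5×5 + 4×-1 = -23; y[3] = -5×3 + 4×5 = 5; y[4] = 4×3 = 12

[-2, 15, -23, 5, 12]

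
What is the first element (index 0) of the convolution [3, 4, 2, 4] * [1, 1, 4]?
Use y[k] = Σ_i a[i]·b[k-i] at k=0. y[0] = 3×1 = 3

3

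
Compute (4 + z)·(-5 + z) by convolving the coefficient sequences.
Ascending coefficients: a = [4, 1], b = [-5, 1]. c[0] = 4×-5 = -20; c[1] = 4×1 + 1×-5 = -1; c[2] = 1×1 = 1. Result coefficients: [-20, -1, 1] → -20 - z + z^2

-20 - z + z^2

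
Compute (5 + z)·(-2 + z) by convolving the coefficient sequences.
Ascending coefficients: a = [5, 1], b = [-2, 1]. c[0] = 5×-2 = -10; c[1] = 5×1 + 1×-2 = 3; c[2] = 1×1 = 1. Result coefficients: [-10, 3, 1] → -10 + 3z + z^2

-10 + 3z + z^2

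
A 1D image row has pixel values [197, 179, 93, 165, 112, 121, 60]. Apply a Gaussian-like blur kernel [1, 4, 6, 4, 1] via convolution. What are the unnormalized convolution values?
Convolve image row [197, 179, 93, 165, 112, 121, 60] with kernel [1, 4, 6, 4, 1]: y[0] = 197×1 = 197; y[1] = 197×4 + 179×1 = 967; y[2] = 197×6 + 179×4 + 93×1 = 1991; y[3] = 197×4 + 179×6 + 93×4 + 165×1 = 2399; y[4] = 197×1 + 179×4 + 93×6 + 165×4 + 112×1 = 2243; y[5] = 179×1 + 93×4 + 165×6 + 112×4 + 121×1 = 2110; y[6] = 93×1 + 165×4 + 112×6 + 121×4 + 60×1 = 1969; y[7] = 165×1 + 112×4 + 121×6 + 60×4 = 1579; y[8] = 112×1 + 121×4 + 60×6 = 956; y[9] = 121×1 + 60×4 = 361; y[10] = 60×1 = 60 → [197, 967, 1991, 2399, 2243, 2110, 1969, 1579, 956, 361, 60]. Normalization factor = sum(kernel) = 16.

[197, 967, 1991, 2399, 2243, 2110, 1969, 1579, 956, 361, 60]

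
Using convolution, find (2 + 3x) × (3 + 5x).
Ascending coefficients: a = [2, 3], b = [3, 5]. c[0] = 2×3 = 6; c[1] = 2×5 + 3×3 = 19; c[2] = 3×5 = 15. Result coefficients: [6, 19, 15] → 6 + 19x + 15x^2

6 + 19x + 15x^2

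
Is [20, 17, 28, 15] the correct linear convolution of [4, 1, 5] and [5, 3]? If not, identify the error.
Recompute linear convolution of [4, 1, 5] and [5, 3]: y[0] = 4×5 = 20; y[1] = 4×3 + 1×5 = 17; y[2] = 1×3 + 5×5 = 28; y[3] = 5×3 = 15 → [20, 17, 28, 15]. Given [20, 17, 28, 15] matches, so answer: Yes

Yes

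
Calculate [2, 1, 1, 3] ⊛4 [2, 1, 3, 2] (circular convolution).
Use y[k] = Σ_j f[j]·g[(k-j) mod 4]. y[0] = 2×2 + 1×2 + 1×3 + 3×1 = 12; y[1] = 2×1 + 1×2 + 1×2 + 3×3 = 15; y[2] = 2×3 + 1×1 + 1×2 + 3×2 = 15; y[3] = 2×2 + 1×3 + 1×1 + 3×2 = 14. Result: [12, 15, 15, 14]

[12, 15, 15, 14]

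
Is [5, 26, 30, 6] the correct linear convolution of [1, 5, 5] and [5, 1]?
Recompute linear convolution of [1, 5, 5] and [5, 1]: y[0] = 1×5 = 5; y[1] = 1×1 + 5×5 = 26; y[2] = 5×1 + 5×5 = 30; y[3] = 5×1 = 5 → [5, 26, 30, 5]. Compare to given [5, 26, 30, 6]: they differ at index 3: given 6, correct 5, so answer: No

No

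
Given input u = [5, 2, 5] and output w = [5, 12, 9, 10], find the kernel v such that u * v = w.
Output length 4 = len(u) + len(v) - 1 ⇒ len(v) = 2. Solve v forward using v[k] = (w[k] - Σ_{i≥1} u[i]·v[k-i]) / u[0]: v[0] = w[0] / u[0] = 5 / 5 = 1; v[1] = (w[1] - 2×1) / u[0] = (12 - 2×1) / 5 = 2. So v = [1, 2]. Forward-check [5, 2, 5] * [1, 2]: w[0] = 5×1 = 5; w[1] = 5×2 + 2×1 = 12; w[2] = 2×2 + 5×1 = 9; w[3] = 5×2 = 10 → [5, 12, 9, 10] ✓

[1, 2]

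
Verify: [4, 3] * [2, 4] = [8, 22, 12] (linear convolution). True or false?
Recompute linear convolution of [4, 3] and [2, 4]: y[0] = 4×2 = 8; y[1] = 4×4 + 3×2 = 22; y[2] = 3×4 = 12 → [8, 22, 12]. Given [8, 22, 12] matches, so answer: Yes

Yes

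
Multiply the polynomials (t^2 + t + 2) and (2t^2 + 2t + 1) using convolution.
Ascending coefficients: a = [2, 1, 1], b = [1, 2, 2]. c[0] = 2×1 = 2; c[1] = 2×2 + 1×1 = 5; c[2] = 2×2 + 1×2 + 1×1 = 7; c[3] = 1×2 + 1×2 = 4; c[4] = 1×2 = 2. Result coefficients: [2, 5, 7, 4, 2] → 2t^4 + 4t^3 + 7t^2 + 5t + 2

2t^4 + 4t^3 + 7t^2 + 5t + 2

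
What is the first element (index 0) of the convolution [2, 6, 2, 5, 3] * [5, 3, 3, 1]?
Use y[k] = Σ_i a[i]·b[k-i] at k=0. y[0] = 2×5 = 10

10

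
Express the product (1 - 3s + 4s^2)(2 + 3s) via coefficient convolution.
Ascending coefficients: a = [1, -3, 4], b = [2, 3]. c[0] = 1×2 = 2; c[1] = 1×3 + -3×2 = -3; c[2] = -3×3 + 4×2 = -1; c[3] = 4×3 = 12. Result coefficients: [2, -3, -1, 12] → 2 - 3s - s^2 + 12s^3

2 - 3s - s^2 + 12s^3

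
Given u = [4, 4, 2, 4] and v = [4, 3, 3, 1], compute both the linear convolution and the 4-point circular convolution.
Linear: y_lin[0] = 4×4 = 16; y_lin[1] = 4×3 + 4×4 = 28; y_lin[2] = 4×3 + 4×3 + 2×4 = 32; y_lin[3] = 4×1 + 4×3 + 2×3 + 4×4 = 38; y_lin[4] = 4×1 + 2×3 + 4×3 = 22; y_lin[5] = 2×1 + 4×3 = 14; y_lin[6] = 4×1 = 4 → [16, 28, 32, 38, 22, 14, 4]. Circular (length 4): y[0] = 4×4 + 4×1 + 2×3 + 4×3 = 38; y[1] = 4×3 + 4×4 + 2×1 + 4×3 = 42; y[2] = 4×3 + 4×3 + 2×4 + 4×1 = 36; y[3] = 4×1 + 4×3 + 2×3 + 4×4 = 38 → [38, 42, 36, 38]

Linear: [16, 28, 32, 38, 22, 14, 4], Circular: [38, 42, 36, 38]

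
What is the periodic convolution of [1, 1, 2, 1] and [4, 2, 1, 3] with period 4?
Use y[k] = Σ_j u[j]·v[(k-j) mod 4]. y[0] = 1×4 + 1×3 + 2×1 + 1×2 = 11; y[1] = 1×2 + 1×4 + 2×3 + 1×1 = 13; y[2] = 1×1 + 1×2 + 2×4 + 1×3 = 14; y[3] = 1×3 + 1×1 + 2×2 + 1×4 = 12. Result: [11, 13, 14, 12]

[11, 13, 14, 12]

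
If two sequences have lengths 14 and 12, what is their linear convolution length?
Linear/full convolution length: m + n - 1 = 14 + 12 - 1 = 25

25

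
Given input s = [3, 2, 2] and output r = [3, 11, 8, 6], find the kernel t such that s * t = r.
Output length 4 = len(s) + len(t) - 1 ⇒ len(t) = 2. Solve t forward using t[k] = (r[k] - Σ_{i≥1} s[i]·t[k-i]) / s[0]: t[0] = r[0] / s[0] = 3 / 3 = 1; t[1] = (r[1] - 2×1) / s[0] = (11 - 2×1) / 3 = 3. So t = [1, 3]. Forward-check [3, 2, 2] * [1, 3]: r[0] = 3×1 = 3; r[1] = 3×3 + 2×1 = 11; r[2] = 2×3 + 2×1 = 8; r[3] = 2×3 = 6 → [3, 11, 8, 6] ✓

[1, 3]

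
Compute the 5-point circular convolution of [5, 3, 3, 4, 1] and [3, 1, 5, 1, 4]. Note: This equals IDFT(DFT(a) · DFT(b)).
Either evaluate y[k] = Σ_j a[j]·b[(k-j) mod 5] directly, or use IDFT(DFT(a) · DFT(b)). y[0] = 5×3 + 3×4 + 3×1 + 4×5 + 1×1 = 51; y[1] = 5×1 + 3×3 + 3×4 + 4×1 + 1×5 = 35; y[2] = 5×5 + 3×1 + 3×3 + 4×4 + 1×1 = 54; y[3] = 5×1 + 3×5 + 3×1 + 4×3 + 1×4 = 39; y[4] = 5×4 + 3×1 + 3×5 + 4×1 + 1×3 = 45. Result: [51, 35, 54, 39, 45]

[51, 35, 54, 39, 45]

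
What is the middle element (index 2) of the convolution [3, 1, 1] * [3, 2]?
Use y[k] = Σ_i a[i]·b[k-i] at k=2. y[2] = 1×2 + 1×3 = 5

5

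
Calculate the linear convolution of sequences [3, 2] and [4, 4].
y[0] = 3×4 = 12; y[1] = 3×4 + 2×4 = 20; y[2] = 2×4 = 8

[12, 20, 8]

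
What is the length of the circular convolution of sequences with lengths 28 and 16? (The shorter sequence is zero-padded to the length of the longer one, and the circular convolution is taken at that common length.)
Circular convolution (zero-padding the shorter input) has length max(m, n) = max(28, 16) = 28

28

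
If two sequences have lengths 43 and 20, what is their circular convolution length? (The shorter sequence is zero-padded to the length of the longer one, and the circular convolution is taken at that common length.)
Circular convolution (zero-padding the shorter input) has length max(m, n) = max(43, 20) = 43

43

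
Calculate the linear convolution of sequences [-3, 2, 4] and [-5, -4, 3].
y[0] = -3×-5 = 15; y[1] = -3×-4 + 2×-5 = 2; y[2] = -3×3 + 2×-4 + 4×-5 = -37; y[3] = 2×3 + 4×-4 = -10; y[4] = 4×3 = 12

[15, 2, -37, -10, 12]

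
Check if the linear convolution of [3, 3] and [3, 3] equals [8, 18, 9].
Recompute linear convolution of [3, 3] and [3, 3]: y[0] = 3×3 = 9; y[1] = 3×3 + 3×3 = 18; y[2] = 3×3 = 9 → [9, 18, 9]. Compare to given [8, 18, 9]: they differ at index 0: given 8, correct 9, so answer: No

No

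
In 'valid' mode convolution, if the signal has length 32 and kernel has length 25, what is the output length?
'Valid' mode counts only positions where the kernel fully overlaps the signal: m - n + 1 = 32 - 25 + 1 = 8

8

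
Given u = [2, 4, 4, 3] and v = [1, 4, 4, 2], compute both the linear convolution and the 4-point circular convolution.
Linear: y_lin[0] = 2×1 = 2; y_lin[1] = 2×4 + 4×1 = 12; y_lin[2] = 2×4 + 4×4 + 4×1 = 28; y_lin[3] = 2×2 + 4×4 + 4×4 + 3×1 = 39; y_lin[4] = 4×2 + 4×4 + 3×4 = 36; y_lin[5] = 4×2 + 3×4 = 20; y_lin[6] = 3×2 = 6 → [2, 12, 28, 39, 36, 20, 6]. Circular (length 4): y[0] = 2×1 + 4×2 + 4×4 + 3×4 = 38; y[1] = 2×4 + 4×1 + 4×2 + 3×4 = 32; y[2] = 2×4 + 4×4 + 4×1 + 3×2 = 34; y[3] = 2×2 + 4×4 + 4×4 + 3×1 = 39 → [38, 32, 34, 39]

Linear: [2, 12, 28, 39, 36, 20, 6], Circular: [38, 32, 34, 39]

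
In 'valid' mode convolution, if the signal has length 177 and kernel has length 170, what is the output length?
'Valid' mode counts only positions where the kernel fully overlaps the signal: m - n + 1 = 177 - 170 + 1 = 8

8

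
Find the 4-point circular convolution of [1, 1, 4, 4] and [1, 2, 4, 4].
Use y[k] = Σ_j u[j]·v[(k-j) mod 4]. y[0] = 1×1 + 1×4 + 4×4 + 4×2 = 29; y[1] = 1×2 + 1×1 + 4×4 + 4×4 = 35; y[2] = 1×4 + 1×2 + 4×1 + 4×4 = 26; y[3] = 1×4 + 1×4 + 4×2 + 4×1 = 20. Result: [29, 35, 26, 20]

[29, 35, 26, 20]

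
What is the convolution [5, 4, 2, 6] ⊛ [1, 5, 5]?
y[0] = 5×1 = 5; y[1] = 5×5 + 4×1 = 29; y[2] = 5×5 + 4×5 + 2×1 = 47; y[3] = 4×5 + 2×5 + 6×1 = 36; y[4] = 2×5 + 6×5 = 40; y[5] = 6×5 = 30

[5, 29, 47, 36, 40, 30]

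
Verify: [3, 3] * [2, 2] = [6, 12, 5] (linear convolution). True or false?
Recompute linear convolution of [3, 3] and [2, 2]: y[0] = 3×2 = 6; y[1] = 3×2 + 3×2 = 12; y[2] = 3×2 = 6 → [6, 12, 6]. Compare to given [6, 12, 5]: they differ at index 2: given 5, correct 6, so answer: No

No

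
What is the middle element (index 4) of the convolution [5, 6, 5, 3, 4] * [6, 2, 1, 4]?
Use y[k] = Σ_i a[i]·b[k-i] at k=4. y[4] = 6×4 + 5×1 + 3×2 + 4×6 = 59

59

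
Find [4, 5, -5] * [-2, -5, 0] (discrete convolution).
y[0] = 4×-2 = -8; y[1] = 4×-5 + 5×-2 = -30; y[2] = 4×0 + 5×-5 + -5×-2 = -15; y[3] = 5×0 + -5×-5 = 25; y[4] = -5×0 = 0

[-8, -30, -15, 25, 0]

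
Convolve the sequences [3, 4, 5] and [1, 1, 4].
y[0] = 3×1 = 3; y[1] = 3×1 + 4×1 = 7; y[2] = 3×4 + 4×1 + 5×1 = 21; y[3] = 4×4 + 5×1 = 21; y[4] = 5×4 = 20

[3, 7, 21, 21, 20]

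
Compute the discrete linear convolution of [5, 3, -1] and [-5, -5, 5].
y[0] = 5×-5 = -25; y[1] = 5×-5 + 3×-5 = -40; y[2] = 5×5 + 3×-5 + -1×-5 = 15; y[3] = 3×5 + -1×-5 = 20; y[4] = -1×5 = -5

[-25, -40, 15, 20, -5]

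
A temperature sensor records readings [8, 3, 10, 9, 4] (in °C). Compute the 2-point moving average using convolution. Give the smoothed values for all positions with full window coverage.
2-point moving average kernel = [1, 1]. Apply in 'valid' mode (full window coverage): avg[0] = (8 + 3) / 2 = 5.5; avg[1] = (3 + 10) / 2 = 6.5; avg[2] = (10 + 9) / 2 = 9.5; avg[3] = (9 + 4) / 2 = 6.5. Smoothed values: [5.5, 6.5, 9.5, 6.5]

[5.5, 6.5, 9.5, 6.5]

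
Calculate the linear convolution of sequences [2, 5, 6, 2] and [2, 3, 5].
y[0] = 2×2 = 4; y[1] = 2×3 + 5×2 = 16; y[2] = 2×5 + 5×3 + 6×2 = 37; y[3] = 5×5 + 6×3 + 2×2 = 47; y[4] = 6×5 + 2×3 = 36; y[5] = 2×5 = 10

[4, 16, 37, 47, 36, 10]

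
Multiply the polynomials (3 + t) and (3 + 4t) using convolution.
Ascending coefficients: a = [3, 1], b = [3, 4]. c[0] = 3×3 = 9; c[1] = 3×4 + 1×3 = 15; c[2] = 1×4 = 4. Result coefficients: [9, 15, 4] → 9 + 15t + 4t^2

9 + 15t + 4t^2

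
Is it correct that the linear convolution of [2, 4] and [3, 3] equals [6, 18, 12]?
Recompute linear convolution of [2, 4] and [3, 3]: y[0] = 2×3 = 6; y[1] = 2×3 + 4×3 = 18; y[2] = 4×3 = 12 → [6, 18, 12]. Given [6, 18, 12] matches, so answer: Yes

Yes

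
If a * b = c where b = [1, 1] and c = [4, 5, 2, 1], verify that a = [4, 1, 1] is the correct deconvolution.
Forward-compute [4, 1, 1] * [1, 1]: c[0] = 4×1 = 4; c[1] = 4×1 + 1×1 = 5; c[2] = 1×1 + 1×1 = 2; c[3] = 1×1 = 1 → [4, 5, 2, 1]. Matches given c = [4, 5, 2, 1], so verified.

Verified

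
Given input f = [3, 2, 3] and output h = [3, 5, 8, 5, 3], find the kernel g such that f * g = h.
Output length 5 = len(f) + len(g) - 1 ⇒ len(g) = 3. Solve g forward using g[k] = (h[k] - Σ_{i≥1} f[i]·g[k-i]) / f[0]: g[0] = h[0] / f[0] = 3 / 3 = 1; g[1] = (h[1] - 2×1) / f[0] = (5 - 2×1) / 3 = 1; g[2] = (h[2] - 2×1 - 3×1) / f[0] = (8 - 2×1 - 3×1) / 3 = 1. So g = [1, 1, 1]. Forward-check [3, 2, 3] * [1, 1, 1]: h[0] = 3×1 = 3; h[1] = 3×1 + 2×1 = 5; h[2] = 3×1 + 2×1 + 3×1 = 8; h[3] = 2×1 + 3×1 = 5; h[4] = 3×1 = 3 → [3, 5, 8, 5, 3] ✓

[1, 1, 1]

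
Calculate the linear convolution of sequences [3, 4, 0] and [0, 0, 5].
y[0] = 3×0 = 0; y[1] = 3×0 + 4×0 = 0; y[2] = 3×5 + 4×0 + 0×0 = 15; y[3] = 4×5 + 0×0 = 20; y[4] = 0×5 = 0

[0, 0, 15, 20, 0]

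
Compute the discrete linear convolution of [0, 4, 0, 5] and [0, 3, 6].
y[0] = 0×0 = 0; y[1] = 0×3 + 4×0 = 0; y[2] = 0×6 + 4×3 + 0×0 = 12; y[3] = 4×6 + 0×3 + 5×0 = 24; y[4] = 0×6 + 5×3 = 15; y[5] = 5×6 = 30

[0, 0, 12, 24, 15, 30]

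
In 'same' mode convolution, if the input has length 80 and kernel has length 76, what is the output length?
'Same' mode returns an output with the same length as the input: 80

80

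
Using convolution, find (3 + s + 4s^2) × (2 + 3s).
Ascending coefficients: a = [3, 1, 4], b = [2, 3]. c[0] = 3×2 = 6; c[1] = 3×3 + 1×2 = 11; c[2] = 1×3 + 4×2 = 11; c[3] = 4×3 = 12. Result coefficients: [6, 11, 11, 12] → 6 + 11s + 11s^2 + 12s^3

6 + 11s + 11s^2 + 12s^3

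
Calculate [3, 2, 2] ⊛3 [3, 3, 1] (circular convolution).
Use y[k] = Σ_j u[j]·v[(k-j) mod 3]. y[0] = 3×3 + 2×1 + 2×3 = 17; y[1] = 3×3 + 2×3 + 2×1 = 17; y[2] = 3×1 + 2×3 + 2×3 = 15. Result: [17, 17, 15]

[17, 17, 15]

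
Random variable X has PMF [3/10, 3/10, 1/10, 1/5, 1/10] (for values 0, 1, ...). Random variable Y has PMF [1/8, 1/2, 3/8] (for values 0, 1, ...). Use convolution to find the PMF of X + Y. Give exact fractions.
P(X+Y=k) = Σ_i P(X=i)·P(Y=k-i) — a convolution of [3/10, 3/10, 1/10, 1/5, 1/10] and [1/8, 1/2, 3/8]. P(X+Y=0) = (3/10)×(1/8) = 3/80; P(X+Y=1) = (3/10)×(1/2) + (3/10)×(1/8) = 3/20 + 3/80 = 3/16; P(X+Y=2) = (3/10)×(3/8) + (3/10)×(1/2) + (1/10)×(1/8) = 9/80 + 3/20 + 1/80 = 11/40; P(X+Y=3) = (3/10)×(3/8) + (1/10)×(1/2) + (1/5)×(1/8) = 9/80 + 1/20 + 1/40 = 3/16; P(X+Y=4) = (1/10)×(3/8) + (1/5)×(1/2) + (1/10)×(1/8) = 3/80 + 1/10 + 1/80 = 3/20; P(X+Y=5) = (1/5)×(3/8) + (1/10)×(1/2) = 3/40 + 1/20 = 1/8; P(X+Y=6) = (1/10)×(3/8) = 3/80. PMF: [3/80, 3/16, 11/40, 3/16, 3/20, 1/8, 3/80] (sums to 1 ✓)

[3/80, 3/16, 11/40, 3/16, 3/20, 1/8, 3/80]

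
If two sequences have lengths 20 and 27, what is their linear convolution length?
Linear/full convolution length: m + n - 1 = 20 + 27 - 1 = 46

46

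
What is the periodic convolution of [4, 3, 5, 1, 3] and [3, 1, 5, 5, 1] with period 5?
Use y[k] = Σ_j u[j]·v[(k-j) mod 5]. y[0] = 4×3 + 3×1 + 5×5 + 1×5 + 3×1 = 48; y[1] = 4×1 + 3×3 + 5×1 + 1×5 + 3×5 = 38; y[2] = 4×5 + 3×1 + 5×3 + 1×1 + 3×5 = 54; y[3] = 4×5 + 3×5 + 5×1 + 1×3 + 3×1 = 46; y[4] = 4×1 + 3×5 + 5×5 + 1×1 + 3×3 = 54. Result: [48, 38, 54, 46, 54]

[48, 38, 54, 46, 54]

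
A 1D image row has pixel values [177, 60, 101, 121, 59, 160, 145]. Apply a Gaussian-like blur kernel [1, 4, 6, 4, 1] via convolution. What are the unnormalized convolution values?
Convolve image row [177, 60, 101, 121, 59, 160, 145] with kernel [1, 4, 6, 4, 1]: y[0] = 177×1 = 177; y[1] = 177×4 + 60×1 = 768; y[2] = 177×6 + 60×4 + 101×1 = 1403; y[3] = 177×4 + 60×6 + 101×4 + 121×1 = 1593; y[4] = 177×1 + 60×4 + 101×6 + 121×4 + 59×1 = 1566; y[5] = 60×1 + 101×4 + 121×6 + 59×4 + 160×1 = 1586; y[6] = 101×1 + 121×4 + 59×6 + 160×4 + 145×1 = 1724; y[7] = 121×1 + 59×4 + 160×6 + 145×4 = 1897; y[8] = 59×1 + 160×4 + 145×6 = 1569; y[9] = 160×1 + 145×4 = 740; y[10] = 145×1 = 145 → [177, 768, 1403, 1593, 1566, 1586, 1724, 1897, 1569, 740, 145]. Normalization factor = sum(kernel) = 16.

[177, 768, 1403, 1593, 1566, 1586, 1724, 1897, 1569, 740, 145]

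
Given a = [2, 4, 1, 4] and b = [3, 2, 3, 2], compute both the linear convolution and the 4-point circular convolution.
Linear: y_lin[0] = 2×3 = 6; y_lin[1] = 2×2 + 4×3 = 16; y_lin[2] = 2×3 + 4×2 + 1×3 = 17; y_lin[3] = 2×2 + 4×3 + 1×2 + 4×3 = 30; y_lin[4] = 4×2 + 1×3 + 4×2 = 19; y_lin[5] = 1×2 + 4×3 = 14; y_lin[6] = 4×2 = 8 → [6, 16, 17, 30, 19, 14, 8]. Circular (length 4): y[0] = 2×3 + 4×2 + 1×3 + 4×2 = 25; y[1] = 2×2 + 4×3 + 1×2 + 4×3 = 30; y[2] = 2×3 + 4×2 + 1×3 + 4×2 = 25; y[3] = 2×2 + 4×3 + 1×2 + 4×3 = 30 → [25, 30, 25, 30]

Linear: [6, 16, 17, 30, 19, 14, 8], Circular: [25, 30, 25, 30]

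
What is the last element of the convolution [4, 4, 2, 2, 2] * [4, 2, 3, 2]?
Use y[k] = Σ_i a[i]·b[k-i] at k=7. y[7] = 2×2 = 4

4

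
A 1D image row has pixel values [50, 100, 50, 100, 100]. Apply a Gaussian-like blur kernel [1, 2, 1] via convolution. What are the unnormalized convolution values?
Convolve image row [50, 100, 50, 100, 100] with kernel [1, 2, 1]: y[0] = 50×1 = 50; y[1] = 50×2 + 100×1 = 200; y[2] = 50×1 + 100×2 + 50×1 = 300; y[3] = 100×1 + 50×2 + 100×1 = 300; y[4] = 50×1 + 100×2 + 100×1 = 350; y[5] = 100×1 + 100×2 = 300; y[6] = 100×1 = 100 → [50, 200, 300, 300, 350, 300, 100]. Normalization factor = sum(kernel) = 4.

[50, 200, 300, 300, 350, 300, 100]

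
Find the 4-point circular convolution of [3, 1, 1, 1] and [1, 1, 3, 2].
Use y[k] = Σ_j u[j]·v[(k-j) mod 4]. y[0] = 3×1 + 1×2 + 1×3 + 1×1 = 9; y[1] = 3×1 + 1×1 + 1×2 + 1×3 = 9; y[2] = 3×3 + 1×1 + 1×1 + 1×2 = 13; y[3] = 3×2 + 1×3 + 1×1 + 1×1 = 11. Result: [9, 9, 13, 11]

[9, 9, 13, 11]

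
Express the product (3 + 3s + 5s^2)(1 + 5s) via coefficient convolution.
Ascending coefficients: a = [3, 3, 5], b = [1, 5]. c[0] = 3×1 = 3; c[1] = 3×5 + 3×1 = 18; c[2] = 3×5 + 5×1 = 20; c[3] = 5×5 = 25. Result coefficients: [3, 18, 20, 25] → 3 + 18s + 20s^2 + 25s^3

3 + 18s + 20s^2 + 25s^3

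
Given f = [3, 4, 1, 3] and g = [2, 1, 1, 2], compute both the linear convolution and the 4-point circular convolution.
Linear: y_lin[0] = 3×2 = 6; y_lin[1] = 3×1 + 4×2 = 11; y_lin[2] = 3×1 + 4×1 + 1×2 = 9; y_lin[3] = 3×2 + 4×1 + 1×1 + 3×2 = 17; y_lin[4] = 4×2 + 1×1 + 3×1 = 12; y_lin[5] = 1×2 + 3×1 = 5; y_lin[6] = 3×2 = 6 → [6, 11, 9, 17, 12, 5, 6]. Circular (length 4): y[0] = 3×2 + 4×2 + 1×1 + 3×1 = 18; y[1] = 3×1 + 4×2 + 1×2 + 3×1 = 16; y[2] = 3×1 + 4×1 + 1×2 + 3×2 = 15; y[3] = 3×2 + 4×1 + 1×1 + 3×2 = 17 → [18, 16, 15, 17]

Linear: [6, 11, 9, 17, 12, 5, 6], Circular: [18, 16, 15, 17]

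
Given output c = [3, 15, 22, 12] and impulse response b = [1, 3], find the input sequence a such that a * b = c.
Deconvolve c=[3, 15, 22, 12] by b=[1, 3]. Since b[0]=1, solve forward: a[0] = c[0] / 1 = 3; a[1] = (c[1] - 3×3) / 1 = 6; a[2] = (c[2] - 6×3) / 1 = 4. So a = [3, 6, 4]. Check by forward convolution: c[0] = 3×1 = 3; c[1] = 3×3 + 6×1 = 15; c[2] = 6×3 + 4×1 = 22; c[3] = 4×3 = 12

[3, 6, 4]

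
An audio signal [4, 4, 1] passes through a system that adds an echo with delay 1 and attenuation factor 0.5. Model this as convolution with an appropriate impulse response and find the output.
Direct-path + delayed-attenuated-path model → impulse response h = [1, 0.5] (1 at lag 0, 0.5 at lag 1). Output y[n] = x[n] + 0.5·x[n - 1] (with x[n] = 0 outside 0..2): y[0] = 4 + 0.5×0 = 4; y[1] = 4 + 0.5×4 = 6.0; y[2] = 1 + 0.5×4 = 3.0; y[3] = 0 + 0.5×1 = 0.5. So y = [4, 6.0, 3.0, 0.5]

[4, 6.0, 3.0, 0.5]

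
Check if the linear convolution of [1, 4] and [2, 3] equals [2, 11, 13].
Recompute linear convolution of [1, 4] and [2, 3]: y[0] = 1×2 = 2; y[1] = 1×3 + 4×2 = 11; y[2] = 4×3 = 12 → [2, 11, 12]. Compare to given [2, 11, 13]: they differ at index 2: given 13, correct 12, so answer: No

No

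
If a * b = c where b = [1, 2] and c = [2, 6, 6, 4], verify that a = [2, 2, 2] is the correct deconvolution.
Forward-compute [2, 2, 2] * [1, 2]: c[0] = 2×1 = 2; c[1] = 2×2 + 2×1 = 6; c[2] = 2×2 + 2×1 = 6; c[3] = 2×2 = 4 → [2, 6, 6, 4]. Matches given c = [2, 6, 6, 4], so verified.

Verified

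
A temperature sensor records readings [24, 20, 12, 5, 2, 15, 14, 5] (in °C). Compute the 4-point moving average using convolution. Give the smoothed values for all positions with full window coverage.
4-point moving average kernel = [1, 1, 1, 1]. Apply in 'valid' mode (full window coverage): avg[0] = (24 + 20 + 12 + 5) / 4 = 15.25; avg[1] = (20 + 12 + 5 + 2) / 4 = 9.75; avg[2] = (12 + 5 + 2 + 15) / 4 = 8.5; avg[3] = (5 + 2 + 15 + 14) / 4 = 9.0; avg[4] = (2 + 15 + 14 + 5) / 4 = 9.0. Smoothed values: [15.25, 9.75, 8.5, 9.0, 9.0]

[15.25, 9.75, 8.5, 9.0, 9.0]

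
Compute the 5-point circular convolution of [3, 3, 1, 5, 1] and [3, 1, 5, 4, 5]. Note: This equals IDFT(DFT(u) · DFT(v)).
Either evaluate y[k] = Σ_j u[j]·v[(k-j) mod 5] directly, or use IDFT(DFT(u) · DFT(v)). y[0] = 3×3 + 3×5 + 1×4 + 5×5 + 1×1 = 54; y[1] = 3×1 + 3×3 + 1×5 + 5×4 + 1×5 = 42; y[2] = 3×5 + 3×1 + 1×3 + 5×5 + 1×4 = 50; y[3] = 3×4 + 3×5 + 1×1 + 5×3 + 1×5 = 48; y[4] = 3×5 + 3×4 + 1×5 + 5×1 + 1×3 = 40. Result: [54, 42, 50, 48, 40]

[54, 42, 50, 48, 40]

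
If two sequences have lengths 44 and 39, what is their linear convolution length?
Linear/full convolution length: m + n - 1 = 44 + 39 - 1 = 82

82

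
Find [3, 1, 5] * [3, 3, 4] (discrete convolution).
y[0] = 3×3 = 9; y[1] = 3×3 + 1×3 = 12; y[2] = 3×4 + 1×3 + 5×3 = 30; y[3] = 1×4 + 5×3 = 19; y[4] = 5×4 = 20

[9, 12, 30, 19, 20]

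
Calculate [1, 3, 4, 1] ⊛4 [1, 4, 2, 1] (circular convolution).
Use y[k] = Σ_j u[j]·v[(k-j) mod 4]. y[0] = 1×1 + 3×1 + 4×2 + 1×4 = 16; y[1] = 1×4 + 3×1 + 4×1 + 1×2 = 13; y[2] = 1×2 + 3×4 + 4×1 + 1×1 = 19; y[3] = 1×1 + 3×2 + 4×4 + 1×1 = 24. Result: [16, 13, 19, 24]

[16, 13, 19, 24]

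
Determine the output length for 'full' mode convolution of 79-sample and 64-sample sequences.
Linear/full convolution length: m + n - 1 = 79 + 64 - 1 = 142

142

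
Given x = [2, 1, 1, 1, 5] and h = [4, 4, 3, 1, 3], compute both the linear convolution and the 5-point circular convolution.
Linear: y_lin[0] = 2×4 = 8; y_lin[1] = 2×4 + 1×4 = 12; y_lin[2] = 2×3 + 1×4 + 1×4 = 14; y_lin[3] = 2×1 + 1×3 + 1×4 + 1×4 = 13; y_lin[4] = 2×3 + 1×1 + 1×3 + 1×4 + 5×4 = 34; y_lin[5] = 1×3 + 1×1 + 1×3 + 5×4 = 27; y_lin[6] = 1×3 + 1×1 + 5×3 = 19; y_lin[7] = 1×3 + 5×1 = 8; y_lin[8] = 5×3 = 15 → [8, 12, 14, 13, 34, 27, 19, 8, 15]. Circular (length 5): y[0] = 2×4 + 1×3 + 1×1 + 1×3 + 5×4 = 35; y[1] = 2×4 + 1×4 + 1×3 + 1×1 + 5×3 = 31; y[2] = 2×3 + 1×4 + 1×4 + 1×3 + 5×1 = 22; y[3] = 2×1 + 1×3 + 1×4 + 1×4 + 5×3 = 28; y[4] = 2×3 + 1×1 + 1×3 + 1×4 + 5×4 = 34 → [35, 31, 22, 28, 34]

Linear: [8, 12, 14, 13, 34, 27, 19, 8, 15], Circular: [35, 31, 22, 28, 34]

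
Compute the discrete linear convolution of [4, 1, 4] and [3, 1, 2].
y[0] = 4×3 = 12; y[1] = 4×1 + 1×3 = 7; y[2] = 4×2 + 1×1 + 4×3 = 21; y[3] = 1×2 + 4×1 = 6; y[4] = 4×2 = 8

[12, 7, 21, 6, 8]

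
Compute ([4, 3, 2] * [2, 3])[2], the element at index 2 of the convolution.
Use y[k] = Σ_i a[i]·b[k-i] at k=2. y[2] = 3×3 + 2×2 = 13

13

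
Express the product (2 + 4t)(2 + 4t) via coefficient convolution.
Ascending coefficients: a = [2, 4], b = [2, 4]. c[0] = 2×2 = 4; c[1] = 2×4 + 4×2 = 16; c[2] = 4×4 = 16. Result coefficients: [4, 16, 16] → 4 + 16t + 16t^2

4 + 16t + 16t^2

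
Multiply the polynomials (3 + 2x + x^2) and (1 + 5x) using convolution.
Ascending coefficients: a = [3, 2, 1], b = [1, 5]. c[0] = 3×1 = 3; c[1] = 3×5 + 2×1 = 17; c[2] = 2×5 + 1×1 = 11; c[3] = 1×5 = 5. Result coefficients: [3, 17, 11, 5] → 3 + 17x + 11x^2 + 5x^3

3 + 17x + 11x^2 + 5x^3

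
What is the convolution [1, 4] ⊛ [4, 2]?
y[0] = 1×4 = 4; y[1] = 1×2 + 4×4 = 18; y[2] = 4×2 = 8

[4, 18, 8]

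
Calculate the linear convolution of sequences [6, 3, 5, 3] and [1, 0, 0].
y[0] = 6×1 = 6; y[1] = 6×0 + 3×1 = 3; y[2] = 6×0 + 3×0 + 5×1 = 5; y[3] = 3×0 + 5×0 + 3×1 = 3; y[4] = 5×0 + 3×0 = 0; y[5] = 3×0 = 0

[6, 3, 5, 3, 0, 0]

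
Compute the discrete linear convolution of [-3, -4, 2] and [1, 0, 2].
y[0] = -3×1 = -3; y[1] = -3×0 + -4×1 = -4; y[2] = -3×2 + -4×0 + 2×1 = -4; y[3] = -4×2 + 2×0 = -8; y[4] = 2×2 = 4

[-3, -4, -4, -8, 4]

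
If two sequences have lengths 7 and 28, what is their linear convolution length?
Linear/full convolution length: m + n - 1 = 7 + 28 - 1 = 34

34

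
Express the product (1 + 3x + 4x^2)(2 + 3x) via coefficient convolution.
Ascending coefficients: a = [1, 3, 4], b = [2, 3]. c[0] = 1×2 = 2; c[1] = 1×3 + 3×2 = 9; c[2] = 3×3 + 4×2 = 17; c[3] = 4×3 = 12. Result coefficients: [2, 9, 17, 12] → 2 + 9x + 17x^2 + 12x^3

2 + 9x + 17x^2 + 12x^3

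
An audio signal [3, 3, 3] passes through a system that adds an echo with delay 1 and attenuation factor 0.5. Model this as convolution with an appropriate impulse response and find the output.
Direct-path + delayed-attenuated-path model → impulse response h = [1, 0.5] (1 at lag 0, 0.5 at lag 1). Output y[n] = x[n] + 0.5·x[n - 1] (with x[n] = 0 outside 0..2): y[0] = 3 + 0.5×0 = 3; y[1] = 3 + 0.5×3 = 4.5; y[2] = 3 + 0.5×3 = 4.5; y[3] = 0 + 0.5×3 = 1.5. So y = [3, 4.5, 4.5, 1.5]

[3, 4.5, 4.5, 1.5]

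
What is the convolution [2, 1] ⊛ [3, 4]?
y[0] = 2×3 = 6; y[1] = 2×4 + 1×3 = 11; y[2] = 1×4 = 4

[6, 11, 4]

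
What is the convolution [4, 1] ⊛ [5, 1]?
y[0] = 4×5 = 20; y[1] = 4×1 + 1×5 = 9; y[2] = 1×1 = 1

[20, 9, 1]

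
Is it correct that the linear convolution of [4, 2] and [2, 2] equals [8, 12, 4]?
Recompute linear convolution of [4, 2] and [2, 2]: y[0] = 4×2 = 8; y[1] = 4×2 + 2×2 = 12; y[2] = 2×2 = 4 → [8, 12, 4]. Given [8, 12, 4] matches, so answer: Yes

Yes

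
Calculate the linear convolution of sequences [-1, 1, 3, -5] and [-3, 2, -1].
y[0] = -1×-3 = 3; y[1] = -1×2 + 1×-3 = -5; y[2] = -1×-1 + 1×2 + 3×-3 = -6; y[3] = 1×-1 + 3×2 + -5×-3 = 20; y[4] = 3×-1 + -5×2 = -13; y[5] = -5×-1 = 5

[3, -5, -6, 20, -13, 5]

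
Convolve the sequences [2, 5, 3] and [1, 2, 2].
y[0] = 2×1 = 2; y[1] = 2×2 + 5×1 = 9; y[2] = 2×2 + 5×2 + 3×1 = 17; y[3] = 5×2 + 3×2 = 16; y[4] = 3×2 = 6

[2, 9, 17, 16, 6]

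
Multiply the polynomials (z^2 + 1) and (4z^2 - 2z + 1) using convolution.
Ascending coefficients: a = [1, 0, 1], b = [1, -2, 4]. c[0] = 1×1 = 1; c[1] = 1×-2 + 0×1 = -2; c[2] = 1×4 + 0×-2 + 1×1 = 5; c[3] = 0×4 + 1×-2 = -2; c[4] = 1×4 = 4. Result coefficients: [1, -2, 5, -2, 4] → 4z^4 - 2z^3 + 5z^2 - 2z + 1

4z^4 - 2z^3 + 5z^2 - 2z + 1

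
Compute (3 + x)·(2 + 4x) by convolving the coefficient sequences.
Ascending coefficients: a = [3, 1], b = [2, 4]. c[0] = 3×2 = 6; c[1] = 3×4 + 1×2 = 14; c[2] = 1×4 = 4. Result coefficients: [6, 14, 4] → 6 + 14x + 4x^2

6 + 14x + 4x^2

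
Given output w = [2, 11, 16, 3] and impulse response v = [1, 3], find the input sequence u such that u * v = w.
Deconvolve w=[2, 11, 16, 3] by v=[1, 3]. Since v[0]=1, solve forward: u[0] = w[0] / 1 = 2; u[1] = (w[1] - 2×3) / 1 = 5; u[2] = (w[2] - 5×3) / 1 = 1. So u = [2, 5, 1]. Check by forward convolution: w[0] = 2×1 = 2; w[1] = 2×3 + 5×1 = 11; w[2] = 5×3 + 1×1 = 16; w[3] = 1×3 = 3

[2, 5, 1]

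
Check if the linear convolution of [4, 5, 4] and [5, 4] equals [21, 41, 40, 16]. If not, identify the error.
Recompute linear convolution of [4, 5, 4] and [5, 4]: y[0] = 4×5 = 20; y[1] = 4×4 + 5×5 = 41; y[2] = 5×4 + 4×5 = 40; y[3] = 4×4 = 16 → [20, 41, 40, 16]. Compare to given [21, 41, 40, 16]: they differ at index 0: given 21, correct 20, so answer: No

No. Error at index 0: given 21, correct 20.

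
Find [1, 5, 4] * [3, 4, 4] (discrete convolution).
y[0] = 1×3 = 3; y[1] = 1×4 + 5×3 = 19; y[2] = 1×4 + 5×4 + 4×3 = 36; y[3] = 5×4 + 4×4 = 36; y[4] = 4×4 = 16

[3, 19, 36, 36, 16]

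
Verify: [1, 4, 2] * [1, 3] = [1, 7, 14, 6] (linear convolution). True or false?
Recompute linear convolution of [1, 4, 2] and [1, 3]: y[0] = 1×1 = 1; y[1] = 1×3 + 4×1 = 7; y[2] = 4×3 + 2×1 = 14; y[3] = 2×3 = 6 → [1, 7, 14, 6]. Given [1, 7, 14, 6] matches, so answer: Yes

Yes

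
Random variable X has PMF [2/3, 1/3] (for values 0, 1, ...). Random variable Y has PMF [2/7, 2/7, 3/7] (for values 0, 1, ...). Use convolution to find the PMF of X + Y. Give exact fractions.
P(X+Y=k) = Σ_i P(X=i)·P(Y=k-i) — a convolution of [2/3, 1/3] and [2/7, 2/7, 3/7]. P(X+Y=0) = (2/3)×(2/7) = 4/21; P(X+Y=1) = (2/3)×(2/7) + (1/3)×(2/7) = 4/21 + 2/21 = 2/7; P(X+Y=2) = (2/3)×(3/7) + (1/3)×(2/7) = 2/7 + 2/21 = 8/21; P(X+Y=3) = (1/3)×(3/7) = 1/7. PMF: [4/21, 2/7, 8/21, 1/7] (sums to 1 ✓)

[4/21, 2/7, 8/21, 1/7]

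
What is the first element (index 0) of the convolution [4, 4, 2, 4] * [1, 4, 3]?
Use y[k] = Σ_i a[i]·b[k-i] at k=0. y[0] = 4×1 = 4

4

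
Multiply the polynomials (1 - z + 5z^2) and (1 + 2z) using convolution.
Ascending coefficients: a = [1, -1, 5], b = [1, 2]. c[0] = 1×1 = 1; c[1] = 1×2 + -1×1 = 1; c[2] = -1×2 + 5×1 = 3; c[3] = 5×2 = 10. Result coefficients: [1, 1, 3, 10] → 1 + z + 3z^2 + 10z^3

1 + z + 3z^2 + 10z^3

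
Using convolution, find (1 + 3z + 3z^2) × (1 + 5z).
Ascending coefficients: a = [1, 3, 3], b = [1, 5]. c[0] = 1×1 = 1; c[1] = 1×5 + 3×1 = 8; c[2] = 3×5 + 3×1 = 18; c[3] = 3×5 = 15. Result coefficients: [1, 8, 18, 15] → 1 + 8z + 18z^2 + 15z^3

1 + 8z + 18z^2 + 15z^3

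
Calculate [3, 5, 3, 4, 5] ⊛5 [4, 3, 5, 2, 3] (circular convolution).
Use y[k] = Σ_j u[j]·v[(k-j) mod 5]. y[0] = 3×4 + 5×3 + 3×2 + 4×5 + 5×3 = 68; y[1] = 3×3 + 5×4 + 3×3 + 4×2 + 5×5 = 71; y[2] = 3×5 + 5×3 + 3×4 + 4×3 + 5×2 = 64; y[3] = 3×2 + 5×5 + 3×3 + 4×4 + 5×3 = 71; y[4] = 3×3 + 5×2 + 3×5 + 4×3 + 5×4 = 66. Result: [68, 71, 64, 71, 66]

[68, 71, 64, 71, 66]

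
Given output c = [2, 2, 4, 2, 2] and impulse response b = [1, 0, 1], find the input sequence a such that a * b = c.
Deconvolve c=[2, 2, 4, 2, 2] by b=[1, 0, 1]. Since b[0]=1, solve forward: a[0] = c[0] / 1 = 2; a[1] = (c[1] - 2×0) / 1 = 2; a[2] = (c[2] - 2×0 - 2×1) / 1 = 2. So a = [2, 2, 2]. Check by forward convolution: c[0] = 2×1 = 2; c[1] = 2×0 + 2×1 = 2; c[2] = 2×1 + 2×0 + 2×1 = 4; c[3] = 2×1 + 2×0 = 2; c[4] = 2×1 = 2

[2, 2, 2]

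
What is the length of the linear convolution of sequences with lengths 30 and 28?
Linear/full convolution length: m + n - 1 = 30 + 28 - 1 = 57

57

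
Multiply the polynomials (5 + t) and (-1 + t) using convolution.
Ascending coefficients: a = [5, 1], b = [-1, 1]. c[0] = 5×-1 = -5; c[1] = 5×1 + 1×-1 = 4; c[2] = 1×1 = 1. Result coefficients: [-5, 4, 1] → -5 + 4t + t^2

-5 + 4t + t^2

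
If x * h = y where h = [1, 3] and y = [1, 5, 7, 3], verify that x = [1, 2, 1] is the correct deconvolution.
Forward-compute [1, 2, 1] * [1, 3]: y[0] = 1×1 = 1; y[1] = 1×3 + 2×1 = 5; y[2] = 2×3 + 1×1 = 7; y[3] = 1×3 = 3 → [1, 5, 7, 3]. Matches given y = [1, 5, 7, 3], so verified.

Verified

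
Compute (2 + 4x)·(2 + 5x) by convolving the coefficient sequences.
Ascending coefficients: a = [2, 4], b = [2, 5]. c[0] = 2×2 = 4; c[1] = 2×5 + 4×2 = 18; c[2] = 4×5 = 20. Result coefficients: [4, 18, 20] → 4 + 18x + 20x^2

4 + 18x + 20x^2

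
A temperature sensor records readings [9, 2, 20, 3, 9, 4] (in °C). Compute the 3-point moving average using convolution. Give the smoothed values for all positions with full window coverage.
3-point moving average kernel = [1, 1, 1]. Apply in 'valid' mode (full window coverage): avg[0] = (9 + 2 + 20) / 3 = 10.33; avg[1] = (2 + 20 + 3) / 3 = 8.33; avg[2] = (20 + 3 + 9) / 3 = 10.67; avg[3] = (3 + 9 + 4) / 3 = 5.33. Smoothed values: [10.33, 8.33, 10.67, 5.33]

[10.33, 8.33, 10.67, 5.33]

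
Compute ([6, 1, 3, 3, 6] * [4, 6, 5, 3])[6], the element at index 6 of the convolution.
Use y[k] = Σ_i a[i]·b[k-i] at k=6. y[6] = 3×3 + 6×5 = 39

39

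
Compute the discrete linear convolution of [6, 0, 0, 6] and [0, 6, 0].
y[0] = 6×0 = 0; y[1] = 6×6 + 0×0 = 36; y[2] = 6×0 + 0×6 + 0×0 = 0; y[3] = 0×0 + 0×6 + 6×0 = 0; y[4] = 0×0 + 6×6 = 36; y[5] = 6×0 = 0

[0, 36, 0, 0, 36, 0]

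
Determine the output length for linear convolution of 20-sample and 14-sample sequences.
Linear/full convolution length: m + n - 1 = 20 + 14 - 1 = 33

33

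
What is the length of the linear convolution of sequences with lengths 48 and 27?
Linear/full convolution length: m + n - 1 = 48 + 27 - 1 = 74

74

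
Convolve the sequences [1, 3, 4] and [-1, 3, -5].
y[0] = 1×-1 = -1; y[1] = 1×3 + 3×-1 = 0; y[2] = 1×-5 + 3×3 + 4×-1 = 0; y[3] = 3×-5 + 4×3 = -3; y[4] = 4×-5 = -20

[-1, 0, 0, -3, -20]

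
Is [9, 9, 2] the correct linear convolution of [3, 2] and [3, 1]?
Recompute linear convolution of [3, 2] and [3, 1]: y[0] = 3×3 = 9; y[1] = 3×1 + 2×3 = 9; y[2] = 2×1 = 2 → [9, 9, 2]. Given [9, 9, 2] matches, so answer: Yes

Yes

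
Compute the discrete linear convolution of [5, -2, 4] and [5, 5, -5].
y[0] = 5×5 = 25; y[1] = 5×5 + -2×5 = 15; y[2] = 5×-5 + -2×5 + 4×5 = -15; y[3] = -2×-5 + 4×5 = 30; y[4] = 4×-5 = -20

[25, 15, -15, 30, -20]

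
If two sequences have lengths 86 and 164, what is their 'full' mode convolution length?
Linear/full convolution length: m + n - 1 = 86 + 164 - 1 = 249

249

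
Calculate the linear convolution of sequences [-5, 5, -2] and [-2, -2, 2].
y[0] = -5×-2 = 10; y[1] = -5×-2 + 5×-2 = 0; y[2] = -5×2 + 5×-2 + -2×-2 = -16; y[3] = 5×2 + -2×-2 = 14; y[4] = -2×2 = -4

[10, 0, -16, 14, -4]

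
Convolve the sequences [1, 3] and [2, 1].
y[0] = 1×2 = 2; y[1] = 1×1 + 3×2 = 7; y[2] = 3×1 = 3

[2, 7, 3]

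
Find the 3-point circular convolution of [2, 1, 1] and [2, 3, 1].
Use y[k] = Σ_j a[j]·b[(k-j) mod 3]. y[0] = 2×2 + 1×1 + 1×3 = 8; y[1] = 2×3 + 1×2 + 1×1 = 9; y[2] = 2×1 + 1×3 + 1×2 = 7. Result: [8, 9, 7]

[8, 9, 7]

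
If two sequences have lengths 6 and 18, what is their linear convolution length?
Linear/full convolution length: m + n - 1 = 6 + 18 - 1 = 23

23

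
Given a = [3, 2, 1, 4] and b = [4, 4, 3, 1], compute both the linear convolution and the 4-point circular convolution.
Linear: y_lin[0] = 3×4 = 12; y_lin[1] = 3×4 + 2×4 = 20; y_lin[2] = 3×3 + 2×4 + 1×4 = 21; y_lin[3] = 3×1 + 2×3 + 1×4 + 4×4 = 29; y_lin[4] = 2×1 + 1×3 + 4×4 = 21; y_lin[5] = 1×1 + 4×3 = 13; y_lin[6] = 4×1 = 4 → [12, 20, 21, 29, 21, 13, 4]. Circular (length 4): y[0] = 3×4 + 2×1 + 1×3 + 4×4 = 33; y[1] = 3×4 + 2×4 + 1×1 + 4×3 = 33; y[2] = 3×3 + 2×4 + 1×4 + 4×1 = 25; y[3] = 3×1 + 2×3 + 1×4 + 4×4 = 29 → [33, 33, 25, 29]

Linear: [12, 20, 21, 29, 21, 13, 4], Circular: [33, 33, 25, 29]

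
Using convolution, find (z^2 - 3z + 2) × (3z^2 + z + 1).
Ascending coefficients: a = [2, -3, 1], b = [1, 1, 3]. c[0] = 2×1 = 2; c[1] = 2×1 + -3×1 = -1; c[2] = 2×3 + -3×1 + 1×1 = 4; c[3] = -3×3 + 1×1 = -8; c[4] = 1×3 = 3. Result coefficients: [2, -1, 4, -8, 3] → 3z^4 - 8z^3 + 4z^2 - z + 2

3z^4 - 8z^3 + 4z^2 - z + 2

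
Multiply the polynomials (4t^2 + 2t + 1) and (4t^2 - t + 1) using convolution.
Ascending coefficients: a = [1, 2, 4], b = [1, -1, 4]. c[0] = 1×1 = 1; c[1] = 1×-1 + 2×1 = 1; c[2] = 1×4 + 2×-1 + 4×1 = 6; c[3] = 2×4 + 4×-1 = 4; c[4] = 4×4 = 16. Result coefficients: [1, 1, 6, 4, 16] → 16t^4 + 4t^3 + 6t^2 + t + 1

16t^4 + 4t^3 + 6t^2 + t + 1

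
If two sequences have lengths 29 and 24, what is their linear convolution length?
Linear/full convolution length: m + n - 1 = 29 + 24 - 1 = 52

52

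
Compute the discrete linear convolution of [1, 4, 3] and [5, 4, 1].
y[0] = 1×5 = 5; y[1] = 1×4 + 4×5 = 24; y[2] = 1×1 + 4×4 + 3×5 = 32; y[3] = 4×1 + 3×4 = 16; y[4] = 3×1 = 3

[5, 24, 32, 16, 3]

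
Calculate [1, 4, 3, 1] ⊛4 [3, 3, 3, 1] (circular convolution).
Use y[k] = Σ_j s[j]·t[(k-j) mod 4]. y[0] = 1×3 + 4×1 + 3×3 + 1×3 = 19; y[1] = 1×3 + 4×3 + 3×1 + 1×3 = 21; y[2] = 1×3 + 4×3 + 3×3 + 1×1 = 25; y[3] = 1×1 + 4×3 + 3×3 + 1×3 = 25. Result: [19, 21, 25, 25]

[19, 21, 25, 25]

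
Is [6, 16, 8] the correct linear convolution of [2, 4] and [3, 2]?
Recompute linear convolution of [2, 4] and [3, 2]: y[0] = 2×3 = 6; y[1] = 2×2 + 4×3 = 16; y[2] = 4×2 = 8 → [6, 16, 8]. Given [6, 16, 8] matches, so answer: Yes

Yes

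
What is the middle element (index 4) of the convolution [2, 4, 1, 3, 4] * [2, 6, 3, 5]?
Use y[k] = Σ_i a[i]·b[k-i] at k=4. y[4] = 4×5 + 1×3 + 3×6 + 4×2 = 49

49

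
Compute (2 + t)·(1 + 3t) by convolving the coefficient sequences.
Ascending coefficients: a = [2, 1], b = [1, 3]. c[0] = 2×1 = 2; c[1] = 2×3 + 1×1 = 7; c[2] = 1×3 = 3. Result coefficients: [2, 7, 3] → 2 + 7t + 3t^2

2 + 7t + 3t^2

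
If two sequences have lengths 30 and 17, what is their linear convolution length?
Linear/full convolution length: m + n - 1 = 30 + 17 - 1 = 46

46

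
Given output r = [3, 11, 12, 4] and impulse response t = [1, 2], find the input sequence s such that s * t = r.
Deconvolve r=[3, 11, 12, 4] by t=[1, 2]. Since t[0]=1, solve forward: s[0] = r[0] / 1 = 3; s[1] = (r[1] - 3×2) / 1 = 5; s[2] = (r[2] - 5×2) / 1 = 2. So s = [3, 5, 2]. Check by forward convolution: r[0] = 3×1 = 3; r[1] = 3×2 + 5×1 = 11; r[2] = 5×2 + 2×1 = 12; r[3] = 2×2 = 4

[3, 5, 2]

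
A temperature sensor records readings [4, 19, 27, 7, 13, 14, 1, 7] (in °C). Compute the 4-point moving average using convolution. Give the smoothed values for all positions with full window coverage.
4-point moving average kernel = [1, 1, 1, 1]. Apply in 'valid' mode (full window coverage): avg[0] = (4 + 19 + 27 + 7) / 4 = 14.25; avg[1] = (19 + 27 + 7 + 13) / 4 = 16.5; avg[2] = (27 + 7 + 13 + 14) / 4 = 15.25; avg[3] = (7 + 13 + 14 + 1) / 4 = 8.75; avg[4] = (13 + 14 + 1 + 7) / 4 = 8.75. Smoothed values: [14.25, 16.5, 15.25, 8.75, 8.75]

[14.25, 16.5, 15.25, 8.75, 8.75]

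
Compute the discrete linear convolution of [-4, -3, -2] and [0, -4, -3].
y[0] = -4×0 = 0; y[1] = -4×-4 + -3×0 = 16; y[2] = -4×-3 + -3×-4 + -2×0 = 24; y[3] = -3×-3 + -2×-4 = 17; y[4] = -2×-3 = 6

[0, 16, 24, 17, 6]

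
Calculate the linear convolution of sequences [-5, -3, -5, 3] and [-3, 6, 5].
y[0] = -5×-3 = 15; y[1] = -5×6 + -3×-3 = -21; y[2] = -5×5 + -3×6 + -5×-3 = -28; y[3] = -3×5 + -5×6 + 3×-3 = -54; y[4] = -5×5 + 3×6 = -7; y[5] = 3×5 = 15

[15, -21, -28, -54, -7, 15]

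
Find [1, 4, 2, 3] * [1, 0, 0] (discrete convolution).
y[0] = 1×1 = 1; y[1] = 1×0 + 4×1 = 4; y[2] = 1×0 + 4×0 + 2×1 = 2; y[3] = 4×0 + 2×0 + 3×1 = 3; y[4] = 2×0 + 3×0 = 0; y[5] = 3×0 = 0

[1, 4, 2, 3, 0, 0]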